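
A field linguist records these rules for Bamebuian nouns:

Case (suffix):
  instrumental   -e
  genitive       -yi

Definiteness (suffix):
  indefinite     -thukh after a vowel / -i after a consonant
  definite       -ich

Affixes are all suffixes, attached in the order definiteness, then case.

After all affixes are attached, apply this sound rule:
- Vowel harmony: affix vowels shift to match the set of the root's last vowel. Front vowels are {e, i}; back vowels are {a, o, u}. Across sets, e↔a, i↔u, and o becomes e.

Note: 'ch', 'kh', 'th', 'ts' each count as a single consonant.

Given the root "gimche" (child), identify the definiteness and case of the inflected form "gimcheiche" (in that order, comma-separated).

definite, instrumental

Segment: gimche-ich-e.
definiteness: -ich → definite.
case: -e → instrumental.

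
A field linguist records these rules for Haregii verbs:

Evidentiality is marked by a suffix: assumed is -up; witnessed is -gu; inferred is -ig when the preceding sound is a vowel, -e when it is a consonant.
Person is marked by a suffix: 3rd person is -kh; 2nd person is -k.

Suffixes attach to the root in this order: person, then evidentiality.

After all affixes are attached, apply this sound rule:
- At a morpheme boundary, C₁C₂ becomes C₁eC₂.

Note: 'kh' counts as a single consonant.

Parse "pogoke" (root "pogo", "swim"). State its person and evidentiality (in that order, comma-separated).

2nd person, inferred

Segment: pogo-k-e.
person: -k → 2nd person.
evidentiality: -ig/e → inferred.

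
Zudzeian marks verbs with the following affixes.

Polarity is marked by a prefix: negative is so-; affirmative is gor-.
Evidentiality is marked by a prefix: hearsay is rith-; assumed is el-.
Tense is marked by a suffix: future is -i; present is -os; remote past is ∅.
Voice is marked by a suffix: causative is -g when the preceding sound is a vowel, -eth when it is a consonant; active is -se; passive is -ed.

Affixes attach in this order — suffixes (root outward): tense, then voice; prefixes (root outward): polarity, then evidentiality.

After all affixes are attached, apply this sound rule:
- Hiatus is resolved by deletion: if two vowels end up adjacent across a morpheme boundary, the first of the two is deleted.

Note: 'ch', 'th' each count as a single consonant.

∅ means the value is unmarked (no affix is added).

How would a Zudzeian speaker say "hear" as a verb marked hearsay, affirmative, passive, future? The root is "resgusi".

Attach polarity affirmative gor- → gorresgusi.
Attach tense future -i → gorresgusii.
Attach voice passive -ed → gorresgusiied.
Attach evidentiality hearsay rith- → rithgorresgusiied.
Apply vowel deletion: rithgorresgusiied → rithgorresgused.

rithgorresgused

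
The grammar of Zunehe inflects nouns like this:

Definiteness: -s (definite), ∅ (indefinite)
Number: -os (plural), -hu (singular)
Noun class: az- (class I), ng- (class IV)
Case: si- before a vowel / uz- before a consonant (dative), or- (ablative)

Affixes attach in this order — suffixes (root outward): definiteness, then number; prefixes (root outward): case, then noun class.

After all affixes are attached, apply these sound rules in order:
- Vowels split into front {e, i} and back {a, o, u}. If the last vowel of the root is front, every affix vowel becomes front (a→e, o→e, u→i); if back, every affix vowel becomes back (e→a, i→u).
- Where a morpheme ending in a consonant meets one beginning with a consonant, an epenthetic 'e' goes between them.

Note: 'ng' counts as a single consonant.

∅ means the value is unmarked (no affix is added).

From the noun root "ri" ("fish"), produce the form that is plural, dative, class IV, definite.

Attach definiteness definite -s → ris.
Attach case dative uz- (before consonant 'r') → uzris.
Attach noun class class IV ng- → nguzris.
Attach number plural -os → nguzrisos.
Apply vowel harmony: nguzrisos → ngizrises.
Apply epenthesis: ngizrises → ngizerises.

ngizerises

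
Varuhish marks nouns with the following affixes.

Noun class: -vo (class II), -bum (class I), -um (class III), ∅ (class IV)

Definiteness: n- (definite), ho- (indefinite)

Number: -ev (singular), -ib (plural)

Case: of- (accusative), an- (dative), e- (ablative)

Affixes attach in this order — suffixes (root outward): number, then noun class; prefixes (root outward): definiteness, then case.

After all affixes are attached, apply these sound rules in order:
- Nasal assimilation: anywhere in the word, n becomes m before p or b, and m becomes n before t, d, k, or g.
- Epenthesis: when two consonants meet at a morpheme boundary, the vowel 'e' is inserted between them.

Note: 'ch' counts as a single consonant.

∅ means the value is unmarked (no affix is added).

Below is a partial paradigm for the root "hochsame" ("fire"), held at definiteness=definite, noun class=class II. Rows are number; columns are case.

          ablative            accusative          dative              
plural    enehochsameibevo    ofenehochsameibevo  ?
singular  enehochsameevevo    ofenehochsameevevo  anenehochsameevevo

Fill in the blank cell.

Attach definiteness definite n- → nhochsame.
Attach number plural -ib → nhochsameib.
Attach case dative an- → annhochsameib.
Attach noun class class II -vo → annhochsameibvo.
Nasal assimilation: no change.
Apply epenthesis: annhochsameibvo → anenehochsameibevo.

anenehochsameibevo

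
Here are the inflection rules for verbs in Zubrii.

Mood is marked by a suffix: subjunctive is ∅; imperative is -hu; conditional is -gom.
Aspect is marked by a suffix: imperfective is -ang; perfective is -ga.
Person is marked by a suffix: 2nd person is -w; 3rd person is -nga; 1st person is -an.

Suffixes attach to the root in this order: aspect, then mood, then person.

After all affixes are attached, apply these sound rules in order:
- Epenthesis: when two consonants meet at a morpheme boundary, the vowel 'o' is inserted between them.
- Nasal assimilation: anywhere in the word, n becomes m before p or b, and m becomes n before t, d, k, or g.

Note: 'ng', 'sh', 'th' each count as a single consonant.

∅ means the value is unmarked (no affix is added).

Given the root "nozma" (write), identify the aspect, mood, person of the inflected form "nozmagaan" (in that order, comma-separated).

perfective, subjunctive, 1st person

Segment: nozma-ga-an.
aspect: -ga → perfective.
mood: ∅ → subjunctive.
person: -an → 1st person.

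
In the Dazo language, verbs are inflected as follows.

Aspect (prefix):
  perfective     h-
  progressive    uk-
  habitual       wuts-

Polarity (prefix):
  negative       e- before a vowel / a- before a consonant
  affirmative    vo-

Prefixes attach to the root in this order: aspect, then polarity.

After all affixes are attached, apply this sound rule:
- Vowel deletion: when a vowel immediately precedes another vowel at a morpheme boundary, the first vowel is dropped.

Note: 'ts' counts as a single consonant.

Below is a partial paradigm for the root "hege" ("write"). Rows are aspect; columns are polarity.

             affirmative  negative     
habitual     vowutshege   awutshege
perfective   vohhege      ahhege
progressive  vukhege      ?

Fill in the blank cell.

Attach aspect progressive uk- → ukhege.
Attach polarity negative e- (before vowel 'u') → eukhege.
Apply vowel deletion: eukhege → ukhege.

ukhege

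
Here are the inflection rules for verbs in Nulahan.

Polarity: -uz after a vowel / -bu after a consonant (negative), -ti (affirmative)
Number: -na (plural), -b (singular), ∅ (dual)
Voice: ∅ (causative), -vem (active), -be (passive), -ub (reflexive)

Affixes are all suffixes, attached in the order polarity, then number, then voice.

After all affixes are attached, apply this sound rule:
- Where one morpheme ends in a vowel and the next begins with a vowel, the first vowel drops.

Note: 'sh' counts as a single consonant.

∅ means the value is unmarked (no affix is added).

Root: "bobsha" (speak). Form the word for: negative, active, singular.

bobshuzbvem

Attach polarity negative -uz (after vowel 'a') → bobshauz.
Attach number singular -b → bobshauzb.
Attach voice active -vem → bobshauzbvem.
Apply vowel deletion: bobshauzbvem → bobshuzbvem.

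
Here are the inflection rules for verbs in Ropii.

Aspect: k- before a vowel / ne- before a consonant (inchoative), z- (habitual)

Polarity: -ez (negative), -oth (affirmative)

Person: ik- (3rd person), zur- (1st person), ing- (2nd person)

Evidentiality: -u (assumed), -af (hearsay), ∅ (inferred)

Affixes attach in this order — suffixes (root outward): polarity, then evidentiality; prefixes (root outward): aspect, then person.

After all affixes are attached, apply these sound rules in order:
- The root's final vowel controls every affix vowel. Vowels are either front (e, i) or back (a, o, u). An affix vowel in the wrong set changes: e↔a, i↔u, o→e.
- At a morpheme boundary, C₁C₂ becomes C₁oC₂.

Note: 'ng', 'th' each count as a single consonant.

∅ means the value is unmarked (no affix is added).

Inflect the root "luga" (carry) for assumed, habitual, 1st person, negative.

Attach aspect habitual z- → zluga.
Attach polarity negative -ez → zlugaez.
Attach person 1st person zur- → zurzlugaez.
Attach evidentiality assumed -u → zurzlugaezu.
Apply vowel harmony: zurzlugaezu → zurzlugaazu.
Apply epenthesis: zurzlugaazu → zurozolugaazu.

zurozolugaazu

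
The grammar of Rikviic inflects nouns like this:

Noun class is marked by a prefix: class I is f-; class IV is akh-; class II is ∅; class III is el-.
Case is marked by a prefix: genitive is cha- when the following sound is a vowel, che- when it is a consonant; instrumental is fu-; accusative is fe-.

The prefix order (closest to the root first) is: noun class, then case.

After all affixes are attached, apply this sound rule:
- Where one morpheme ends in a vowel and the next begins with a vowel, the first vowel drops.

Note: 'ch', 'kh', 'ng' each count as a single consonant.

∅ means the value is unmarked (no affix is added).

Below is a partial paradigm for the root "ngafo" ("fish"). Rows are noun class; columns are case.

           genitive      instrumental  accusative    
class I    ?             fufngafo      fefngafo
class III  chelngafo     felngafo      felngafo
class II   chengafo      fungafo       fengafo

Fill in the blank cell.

chefngafo

Attach noun class class I f- → fngafo.
Attach case genitive che- (before consonant 'f') → chefngafo.
Vowel deletion: no change.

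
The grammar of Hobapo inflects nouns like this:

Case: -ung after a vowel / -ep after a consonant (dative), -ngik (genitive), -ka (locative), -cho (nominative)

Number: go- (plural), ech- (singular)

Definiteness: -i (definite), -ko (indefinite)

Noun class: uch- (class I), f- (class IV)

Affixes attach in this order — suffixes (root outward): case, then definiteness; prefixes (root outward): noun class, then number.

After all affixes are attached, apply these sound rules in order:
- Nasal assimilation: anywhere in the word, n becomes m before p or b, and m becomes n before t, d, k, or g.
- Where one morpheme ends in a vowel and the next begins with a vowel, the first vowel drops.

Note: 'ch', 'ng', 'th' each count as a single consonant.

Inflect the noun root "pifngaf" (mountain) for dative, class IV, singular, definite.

Attach case dative -ep (after consonant 'f') → pifngafep.
Attach noun class class IV f- → fpifngafep.
Attach number singular ech- → echfpifngafep.
Attach definiteness definite -i → echfpifngafepi.
Nasal assimilation: no change.
Vowel deletion: no change.

echfpifngafepi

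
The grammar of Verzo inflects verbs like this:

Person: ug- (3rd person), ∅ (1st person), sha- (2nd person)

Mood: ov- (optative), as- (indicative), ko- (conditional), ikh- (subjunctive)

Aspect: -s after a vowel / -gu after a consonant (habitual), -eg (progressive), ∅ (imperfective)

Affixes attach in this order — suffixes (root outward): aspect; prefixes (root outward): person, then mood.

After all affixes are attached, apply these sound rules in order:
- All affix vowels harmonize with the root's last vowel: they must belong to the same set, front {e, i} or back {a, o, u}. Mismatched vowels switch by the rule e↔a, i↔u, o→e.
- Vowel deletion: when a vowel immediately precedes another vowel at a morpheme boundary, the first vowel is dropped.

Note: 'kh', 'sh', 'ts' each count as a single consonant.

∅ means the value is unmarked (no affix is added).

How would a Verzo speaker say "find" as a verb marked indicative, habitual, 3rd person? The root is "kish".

Attach aspect habitual -gu (after consonant 'sh') → kishgu.
Attach person 3rd person ug- → ugkishgu.
Attach mood indicative as- → asugkishgu.
Apply vowel harmony: asugkishgu → esigkishgi.
Vowel deletion: no change.

esigkishgi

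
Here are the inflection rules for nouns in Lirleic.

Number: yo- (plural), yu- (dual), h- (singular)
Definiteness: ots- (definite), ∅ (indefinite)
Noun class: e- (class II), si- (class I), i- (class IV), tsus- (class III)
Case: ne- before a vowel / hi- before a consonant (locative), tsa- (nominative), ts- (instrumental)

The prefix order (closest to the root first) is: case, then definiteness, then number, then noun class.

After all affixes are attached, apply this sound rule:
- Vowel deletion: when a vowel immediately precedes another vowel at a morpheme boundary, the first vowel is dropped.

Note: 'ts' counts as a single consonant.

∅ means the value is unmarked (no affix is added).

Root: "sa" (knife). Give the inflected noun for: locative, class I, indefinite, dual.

siyuhisa

Attach case locative hi- (before consonant 's') → hisa.
definiteness = indefinite: zero marking, form stays hisa.
Attach number dual yu- → yuhisa.
Attach noun class class I si- → siyuhisa.
Vowel deletion: no change.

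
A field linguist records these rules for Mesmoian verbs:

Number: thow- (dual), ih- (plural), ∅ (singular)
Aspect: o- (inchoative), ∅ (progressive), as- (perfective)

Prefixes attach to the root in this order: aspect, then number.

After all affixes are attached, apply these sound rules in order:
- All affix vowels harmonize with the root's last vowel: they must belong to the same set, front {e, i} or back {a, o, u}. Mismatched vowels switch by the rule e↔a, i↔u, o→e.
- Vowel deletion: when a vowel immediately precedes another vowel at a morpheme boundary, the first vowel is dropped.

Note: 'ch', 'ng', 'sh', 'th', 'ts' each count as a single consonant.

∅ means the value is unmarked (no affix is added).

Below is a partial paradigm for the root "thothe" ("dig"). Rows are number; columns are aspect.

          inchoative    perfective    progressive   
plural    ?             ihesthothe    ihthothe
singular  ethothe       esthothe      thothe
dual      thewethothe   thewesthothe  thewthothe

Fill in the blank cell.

ihethothe

Attach aspect inchoative o- → othothe.
Attach number plural ih- → ihothothe.
Apply vowel harmony: ihothothe → ihethothe.
Vowel deletion: no change.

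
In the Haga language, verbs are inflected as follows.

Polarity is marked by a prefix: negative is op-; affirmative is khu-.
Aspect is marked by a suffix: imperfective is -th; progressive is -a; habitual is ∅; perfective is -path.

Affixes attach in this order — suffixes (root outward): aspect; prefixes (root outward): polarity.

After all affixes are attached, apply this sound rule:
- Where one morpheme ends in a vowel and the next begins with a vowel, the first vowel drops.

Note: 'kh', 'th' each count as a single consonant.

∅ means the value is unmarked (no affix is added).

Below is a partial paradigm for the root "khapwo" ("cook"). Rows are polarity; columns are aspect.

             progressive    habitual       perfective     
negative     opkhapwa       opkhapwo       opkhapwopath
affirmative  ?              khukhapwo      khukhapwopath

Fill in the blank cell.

Attach aspect progressive -a → khapwoa.
Attach polarity affirmative khu- → khukhapwoa.
Apply vowel deletion: khukhapwoa → khukhapwa.

khukhapwa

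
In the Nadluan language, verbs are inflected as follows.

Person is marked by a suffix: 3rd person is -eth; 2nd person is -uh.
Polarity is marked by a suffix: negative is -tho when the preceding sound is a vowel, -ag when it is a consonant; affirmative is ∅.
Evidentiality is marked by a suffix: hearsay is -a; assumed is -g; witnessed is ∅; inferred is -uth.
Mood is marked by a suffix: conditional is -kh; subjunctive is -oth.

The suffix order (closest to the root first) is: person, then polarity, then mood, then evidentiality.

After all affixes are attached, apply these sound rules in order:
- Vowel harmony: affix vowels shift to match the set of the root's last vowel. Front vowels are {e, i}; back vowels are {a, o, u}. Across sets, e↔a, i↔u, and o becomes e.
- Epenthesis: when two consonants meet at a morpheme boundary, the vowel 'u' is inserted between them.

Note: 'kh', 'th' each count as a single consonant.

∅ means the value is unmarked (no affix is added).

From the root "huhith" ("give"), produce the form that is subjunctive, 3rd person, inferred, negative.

Attach person 3rd person -eth → huhitheth.
Attach polarity negative -ag (after consonant 'th') → huhithethag.
Attach mood subjunctive -oth → huhithethagoth.
Attach evidentiality inferred -uth → huhithethagothuth.
Apply vowel harmony: huhithethagothuth → huhithethegethith.
Epenthesis: no change.

huhithethegethith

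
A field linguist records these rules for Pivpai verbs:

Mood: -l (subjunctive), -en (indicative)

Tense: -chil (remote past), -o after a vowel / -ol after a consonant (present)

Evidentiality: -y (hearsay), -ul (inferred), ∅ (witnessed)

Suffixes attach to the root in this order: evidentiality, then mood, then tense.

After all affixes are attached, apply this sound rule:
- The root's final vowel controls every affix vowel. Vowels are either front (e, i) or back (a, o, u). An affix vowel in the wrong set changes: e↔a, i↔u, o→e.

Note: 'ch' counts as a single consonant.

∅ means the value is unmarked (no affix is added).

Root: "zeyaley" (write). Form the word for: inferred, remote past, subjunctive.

Attach evidentiality inferred -ul → zeyaleyul.
Attach mood subjunctive -l → zeyaleyull.
Attach tense remote past -chil → zeyaleyullchil.
Apply vowel harmony: zeyaleyullchil → zeyaleyillchil.

zeyaleyillchil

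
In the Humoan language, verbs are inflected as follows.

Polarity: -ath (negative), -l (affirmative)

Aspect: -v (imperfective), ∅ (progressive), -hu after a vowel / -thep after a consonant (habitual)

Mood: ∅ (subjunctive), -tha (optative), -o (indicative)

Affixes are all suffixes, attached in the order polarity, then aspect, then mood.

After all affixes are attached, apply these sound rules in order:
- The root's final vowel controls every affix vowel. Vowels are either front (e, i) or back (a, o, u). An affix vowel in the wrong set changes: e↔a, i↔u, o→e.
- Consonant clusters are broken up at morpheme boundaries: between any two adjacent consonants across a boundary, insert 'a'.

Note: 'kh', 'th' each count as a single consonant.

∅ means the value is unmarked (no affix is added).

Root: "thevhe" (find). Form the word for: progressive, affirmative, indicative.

Attach polarity affirmative -l → thevhel.
aspect = progressive: zero marking, form stays thevhel.
Attach mood indicative -o → thevhelo.
Apply vowel harmony: thevhelo → thevhele.
Epenthesis: no change.

thevhele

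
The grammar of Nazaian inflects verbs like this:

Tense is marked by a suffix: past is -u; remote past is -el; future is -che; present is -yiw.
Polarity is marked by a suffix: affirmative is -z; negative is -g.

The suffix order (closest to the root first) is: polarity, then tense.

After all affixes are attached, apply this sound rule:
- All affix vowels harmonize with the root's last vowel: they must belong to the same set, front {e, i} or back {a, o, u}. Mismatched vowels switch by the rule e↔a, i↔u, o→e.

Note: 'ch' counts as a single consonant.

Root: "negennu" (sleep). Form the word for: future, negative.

negennugcha

Attach polarity negative -g → negennug.
Attach tense future -che → negennugche.
Apply vowel harmony: negennugche → negennugcha.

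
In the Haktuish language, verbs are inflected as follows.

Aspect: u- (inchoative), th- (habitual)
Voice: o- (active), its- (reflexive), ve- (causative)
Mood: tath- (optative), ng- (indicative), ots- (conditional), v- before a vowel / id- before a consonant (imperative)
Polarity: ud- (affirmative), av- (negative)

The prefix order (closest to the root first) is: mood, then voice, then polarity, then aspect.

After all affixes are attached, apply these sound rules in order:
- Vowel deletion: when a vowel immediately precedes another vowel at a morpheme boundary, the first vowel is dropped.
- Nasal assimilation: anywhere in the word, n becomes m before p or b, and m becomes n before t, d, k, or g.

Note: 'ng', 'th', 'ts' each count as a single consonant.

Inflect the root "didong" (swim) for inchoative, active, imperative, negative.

aviddidong

Attach mood imperative id- (before consonant 'd') → iddidong.
Attach voice active o- → oiddidong.
Attach polarity negative av- → avoiddidong.
Attach aspect inchoative u- → uavoiddidong.
Apply vowel deletion: uavoiddidong → aviddidong.
Nasal assimilation: no change.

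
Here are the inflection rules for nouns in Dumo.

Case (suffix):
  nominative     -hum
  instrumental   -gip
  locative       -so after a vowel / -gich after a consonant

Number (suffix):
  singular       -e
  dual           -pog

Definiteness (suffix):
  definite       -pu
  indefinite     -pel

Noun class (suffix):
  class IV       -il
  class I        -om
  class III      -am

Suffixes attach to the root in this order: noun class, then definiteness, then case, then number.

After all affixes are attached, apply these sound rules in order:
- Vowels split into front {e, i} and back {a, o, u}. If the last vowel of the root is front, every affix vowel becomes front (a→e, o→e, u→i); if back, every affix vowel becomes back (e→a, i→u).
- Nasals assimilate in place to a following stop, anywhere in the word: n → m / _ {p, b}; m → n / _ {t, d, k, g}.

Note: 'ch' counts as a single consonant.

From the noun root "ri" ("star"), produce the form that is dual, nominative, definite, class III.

Attach noun class class III -am → riam.
Attach definiteness definite -pu → riampu.
Attach case nominative -hum → riampuhum.
Attach number dual -pog → riampuhumpog.
Apply vowel harmony: riampuhumpog → riempihimpeg.
Nasal assimilation: no change.

riempihimpeg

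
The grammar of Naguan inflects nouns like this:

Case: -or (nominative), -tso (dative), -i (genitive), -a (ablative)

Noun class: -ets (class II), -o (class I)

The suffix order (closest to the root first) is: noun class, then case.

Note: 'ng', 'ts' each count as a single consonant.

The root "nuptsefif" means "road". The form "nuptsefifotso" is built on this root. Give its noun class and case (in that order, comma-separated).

Segment: nuptsefif-o-tso.
noun class: -o → class I.
case: -tso → dative.

class I, dative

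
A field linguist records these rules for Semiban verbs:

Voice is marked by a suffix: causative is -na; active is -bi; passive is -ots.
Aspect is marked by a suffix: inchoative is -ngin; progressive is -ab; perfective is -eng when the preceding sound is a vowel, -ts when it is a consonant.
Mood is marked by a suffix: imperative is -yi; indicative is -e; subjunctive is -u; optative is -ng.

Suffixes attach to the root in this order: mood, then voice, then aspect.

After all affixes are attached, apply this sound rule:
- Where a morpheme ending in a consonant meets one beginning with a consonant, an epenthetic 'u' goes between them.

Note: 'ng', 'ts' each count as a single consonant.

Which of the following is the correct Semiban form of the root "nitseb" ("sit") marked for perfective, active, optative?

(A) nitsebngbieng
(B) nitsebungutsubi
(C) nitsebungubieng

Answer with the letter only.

C

Attach mood optative -ng → nitsebng.
Attach voice active -bi → nitsebngbi.
Attach aspect perfective -eng (after vowel 'i') → nitsebngbieng.
Apply epenthesis: nitsebngbieng → nitsebungubieng.
So the correct form is nitsebungubieng, option (C).
(B) nitsebungutsubi is wrong: it has the affixes in the wrong order.
(A) nitsebngbieng is wrong: it fails to apply the sound rule(s).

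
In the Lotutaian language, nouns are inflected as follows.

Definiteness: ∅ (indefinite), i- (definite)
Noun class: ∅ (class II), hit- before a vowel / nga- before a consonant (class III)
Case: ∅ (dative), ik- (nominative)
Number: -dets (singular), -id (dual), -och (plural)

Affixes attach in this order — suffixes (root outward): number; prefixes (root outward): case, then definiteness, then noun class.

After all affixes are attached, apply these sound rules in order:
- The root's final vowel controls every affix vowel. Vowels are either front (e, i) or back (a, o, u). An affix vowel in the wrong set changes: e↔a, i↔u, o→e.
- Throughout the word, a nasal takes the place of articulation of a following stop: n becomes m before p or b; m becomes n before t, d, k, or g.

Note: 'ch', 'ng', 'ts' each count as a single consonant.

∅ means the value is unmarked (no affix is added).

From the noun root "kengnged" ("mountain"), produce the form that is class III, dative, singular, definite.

case = dative: zero marking, form stays kengnged.
Attach definiteness definite i- → ikengnged.
Attach noun class class III hit- (before vowel 'i') → hitikengnged.
Attach number singular -dets → hitikengngeddets.
Vowel harmony: no change.
Nasal assimilation: no change.

hitikengngeddets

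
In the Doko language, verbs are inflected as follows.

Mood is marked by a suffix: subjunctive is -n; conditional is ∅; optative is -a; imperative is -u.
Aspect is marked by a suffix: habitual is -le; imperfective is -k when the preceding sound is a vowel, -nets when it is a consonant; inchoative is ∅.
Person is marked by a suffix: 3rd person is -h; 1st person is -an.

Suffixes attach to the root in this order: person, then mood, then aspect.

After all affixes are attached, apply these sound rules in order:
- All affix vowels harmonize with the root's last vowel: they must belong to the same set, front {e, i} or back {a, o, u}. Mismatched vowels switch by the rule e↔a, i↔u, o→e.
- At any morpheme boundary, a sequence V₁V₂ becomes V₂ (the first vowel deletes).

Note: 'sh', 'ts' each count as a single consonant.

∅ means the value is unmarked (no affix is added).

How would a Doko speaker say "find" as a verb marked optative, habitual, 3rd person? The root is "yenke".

Attach person 3rd person -h → yenkeh.
Attach mood optative -a → yenkeha.
Attach aspect habitual -le → yenkehale.
Apply vowel harmony: yenkehale → yenkehele.
Vowel deletion: no change.

yenkehele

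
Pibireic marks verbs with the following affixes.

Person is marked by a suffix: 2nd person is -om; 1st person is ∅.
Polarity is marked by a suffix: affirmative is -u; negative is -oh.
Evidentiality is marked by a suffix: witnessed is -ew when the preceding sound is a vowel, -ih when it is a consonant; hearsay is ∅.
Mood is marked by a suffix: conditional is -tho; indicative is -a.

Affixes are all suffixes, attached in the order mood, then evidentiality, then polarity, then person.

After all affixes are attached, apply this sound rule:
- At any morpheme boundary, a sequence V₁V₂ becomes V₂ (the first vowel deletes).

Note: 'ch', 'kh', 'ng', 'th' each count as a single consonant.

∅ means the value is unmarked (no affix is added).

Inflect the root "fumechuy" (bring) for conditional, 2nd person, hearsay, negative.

Attach mood conditional -tho → fumechuytho.
evidentiality = hearsay: zero marking, form stays fumechuytho.
Attach polarity negative -oh → fumechuythooh.
Attach person 2nd person -om → fumechuythoohom.
Apply vowel deletion: fumechuythoohom → fumechuythohom.

fumechuythohom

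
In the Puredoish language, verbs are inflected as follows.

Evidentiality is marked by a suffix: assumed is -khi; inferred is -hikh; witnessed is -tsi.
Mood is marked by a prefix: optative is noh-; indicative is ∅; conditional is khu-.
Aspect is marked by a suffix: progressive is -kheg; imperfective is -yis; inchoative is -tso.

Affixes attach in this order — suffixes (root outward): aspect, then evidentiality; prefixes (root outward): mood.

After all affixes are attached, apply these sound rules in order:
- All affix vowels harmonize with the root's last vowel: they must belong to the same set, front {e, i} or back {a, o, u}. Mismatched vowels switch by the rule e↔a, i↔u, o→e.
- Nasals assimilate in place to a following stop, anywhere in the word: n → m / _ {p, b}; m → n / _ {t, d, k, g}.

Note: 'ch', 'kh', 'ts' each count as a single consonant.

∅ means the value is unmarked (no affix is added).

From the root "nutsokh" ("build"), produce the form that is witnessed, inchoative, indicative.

nutsokhtsotsu

mood = indicative: zero marking, form stays nutsokh.
Attach aspect inchoative -tso → nutsokhtso.
Attach evidentiality witnessed -tsi → nutsokhtsotsi.
Apply vowel harmony: nutsokhtsotsi → nutsokhtsotsu.
Nasal assimilation: no change.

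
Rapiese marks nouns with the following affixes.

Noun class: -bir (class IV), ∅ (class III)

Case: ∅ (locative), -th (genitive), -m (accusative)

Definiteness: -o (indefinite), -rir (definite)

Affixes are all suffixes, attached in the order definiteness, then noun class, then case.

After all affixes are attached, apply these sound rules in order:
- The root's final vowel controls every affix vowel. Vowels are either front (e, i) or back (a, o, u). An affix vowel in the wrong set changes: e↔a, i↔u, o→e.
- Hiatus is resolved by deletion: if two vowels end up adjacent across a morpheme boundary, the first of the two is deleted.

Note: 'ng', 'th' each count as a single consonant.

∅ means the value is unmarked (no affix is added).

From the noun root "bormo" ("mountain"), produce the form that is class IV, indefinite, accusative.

bormoburm

Attach definiteness indefinite -o → bormoo.
Attach noun class class IV -bir → bormoobir.
Attach case accusative -m → bormoobirm.
Apply vowel harmony: bormoobirm → bormooburm.
Apply vowel deletion: bormooburm → bormoburm.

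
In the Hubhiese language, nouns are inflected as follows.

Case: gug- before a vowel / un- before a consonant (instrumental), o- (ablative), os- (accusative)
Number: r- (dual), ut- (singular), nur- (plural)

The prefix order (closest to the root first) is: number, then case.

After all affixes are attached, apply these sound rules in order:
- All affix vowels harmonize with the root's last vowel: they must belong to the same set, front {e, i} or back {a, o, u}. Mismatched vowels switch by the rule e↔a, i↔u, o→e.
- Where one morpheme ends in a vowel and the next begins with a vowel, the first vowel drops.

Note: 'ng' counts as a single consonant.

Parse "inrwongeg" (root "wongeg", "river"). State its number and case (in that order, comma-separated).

Segment: un-r-wongeg.
number: r- → dual.
case: gug/un- → instrumental.

dual, instrumental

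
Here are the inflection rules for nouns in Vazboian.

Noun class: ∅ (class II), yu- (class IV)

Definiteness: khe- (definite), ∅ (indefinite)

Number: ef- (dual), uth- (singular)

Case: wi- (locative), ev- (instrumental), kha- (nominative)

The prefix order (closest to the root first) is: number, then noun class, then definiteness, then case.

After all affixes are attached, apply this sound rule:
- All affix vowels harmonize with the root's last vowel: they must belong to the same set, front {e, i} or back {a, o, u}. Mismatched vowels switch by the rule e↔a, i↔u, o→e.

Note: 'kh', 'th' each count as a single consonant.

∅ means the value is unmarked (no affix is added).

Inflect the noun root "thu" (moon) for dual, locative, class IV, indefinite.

Attach number dual ef- → efthu.
Attach noun class class IV yu- → yuefthu.
definiteness = indefinite: zero marking, form stays yuefthu.
Attach case locative wi- → wiyuefthu.
Apply vowel harmony: wiyuefthu → wuyuafthu.

wuyuafthu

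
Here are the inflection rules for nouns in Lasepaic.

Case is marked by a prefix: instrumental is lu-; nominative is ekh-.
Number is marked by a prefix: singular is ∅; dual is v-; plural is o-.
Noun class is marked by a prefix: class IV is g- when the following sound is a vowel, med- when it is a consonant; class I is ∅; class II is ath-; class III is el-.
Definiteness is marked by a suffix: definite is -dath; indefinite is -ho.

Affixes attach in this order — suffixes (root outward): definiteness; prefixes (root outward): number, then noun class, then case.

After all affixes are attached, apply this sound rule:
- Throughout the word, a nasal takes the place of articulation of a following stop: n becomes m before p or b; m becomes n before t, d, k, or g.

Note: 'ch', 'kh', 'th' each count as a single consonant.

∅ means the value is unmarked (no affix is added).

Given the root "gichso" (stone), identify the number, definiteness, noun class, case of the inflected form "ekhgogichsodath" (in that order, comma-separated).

plural, definite, class IV, nominative

Segment: ekh-g-o-gichso-dath.
number: o- → plural.
definiteness: -dath → definite.
noun class: g/med- → class IV.
case: ekh- → nominative.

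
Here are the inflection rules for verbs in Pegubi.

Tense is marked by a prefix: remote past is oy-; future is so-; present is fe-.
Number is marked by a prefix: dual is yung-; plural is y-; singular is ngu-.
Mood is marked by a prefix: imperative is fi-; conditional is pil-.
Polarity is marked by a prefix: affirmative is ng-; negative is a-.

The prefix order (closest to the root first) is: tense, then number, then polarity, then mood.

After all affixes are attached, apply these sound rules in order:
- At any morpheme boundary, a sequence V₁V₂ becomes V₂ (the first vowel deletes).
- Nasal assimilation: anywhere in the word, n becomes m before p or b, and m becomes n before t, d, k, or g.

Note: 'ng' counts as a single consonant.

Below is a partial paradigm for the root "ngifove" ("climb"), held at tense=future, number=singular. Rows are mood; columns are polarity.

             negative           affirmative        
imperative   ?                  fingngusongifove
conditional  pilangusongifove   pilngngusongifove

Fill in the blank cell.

fangusongifove

Attach tense future so- → songifove.
Attach number singular ngu- → ngusongifove.
Attach polarity negative a- → angusongifove.
Attach mood imperative fi- → fiangusongifove.
Apply vowel deletion: fiangusongifove → fangusongifove.
Nasal assimilation: no change.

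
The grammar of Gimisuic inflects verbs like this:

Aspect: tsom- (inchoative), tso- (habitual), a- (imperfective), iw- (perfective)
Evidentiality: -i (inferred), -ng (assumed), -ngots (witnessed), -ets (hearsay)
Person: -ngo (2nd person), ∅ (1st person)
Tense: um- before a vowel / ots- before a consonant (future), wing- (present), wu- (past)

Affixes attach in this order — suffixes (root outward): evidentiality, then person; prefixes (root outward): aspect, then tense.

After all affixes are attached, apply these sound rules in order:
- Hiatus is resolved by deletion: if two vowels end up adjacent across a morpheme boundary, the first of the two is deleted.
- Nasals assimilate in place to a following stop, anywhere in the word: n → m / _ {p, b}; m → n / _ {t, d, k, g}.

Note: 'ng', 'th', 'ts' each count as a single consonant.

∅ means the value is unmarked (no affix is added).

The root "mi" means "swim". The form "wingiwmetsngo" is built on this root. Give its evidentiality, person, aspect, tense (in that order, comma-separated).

Segment: wing-iw-mi-ets-ngo.
evidentiality: -ets → hearsay.
person: -ngo → 2nd person.
aspect: iw- → perfective.
tense: wing- → present.

hearsay, 2nd person, perfective, present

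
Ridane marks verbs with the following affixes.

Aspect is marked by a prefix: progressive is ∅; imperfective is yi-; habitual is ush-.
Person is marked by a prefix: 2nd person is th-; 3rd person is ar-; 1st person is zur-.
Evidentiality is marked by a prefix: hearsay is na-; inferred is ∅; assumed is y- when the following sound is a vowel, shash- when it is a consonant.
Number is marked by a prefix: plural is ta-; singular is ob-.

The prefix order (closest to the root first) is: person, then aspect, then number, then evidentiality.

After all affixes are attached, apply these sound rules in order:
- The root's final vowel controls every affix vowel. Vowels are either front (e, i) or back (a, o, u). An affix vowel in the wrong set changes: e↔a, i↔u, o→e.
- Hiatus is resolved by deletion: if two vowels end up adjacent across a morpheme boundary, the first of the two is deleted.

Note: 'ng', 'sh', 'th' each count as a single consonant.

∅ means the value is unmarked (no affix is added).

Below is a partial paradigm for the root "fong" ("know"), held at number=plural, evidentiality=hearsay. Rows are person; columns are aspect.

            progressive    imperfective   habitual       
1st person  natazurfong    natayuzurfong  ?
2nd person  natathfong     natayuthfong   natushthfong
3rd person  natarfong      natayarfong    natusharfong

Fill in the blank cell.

natushzurfong

Attach person 1st person zur- → zurfong.
Attach aspect habitual ush- → ushzurfong.
Attach number plural ta- → taushzurfong.
Attach evidentiality hearsay na- → nataushzurfong.
Vowel harmony: no change.
Apply vowel deletion: nataushzurfong → natushzurfong.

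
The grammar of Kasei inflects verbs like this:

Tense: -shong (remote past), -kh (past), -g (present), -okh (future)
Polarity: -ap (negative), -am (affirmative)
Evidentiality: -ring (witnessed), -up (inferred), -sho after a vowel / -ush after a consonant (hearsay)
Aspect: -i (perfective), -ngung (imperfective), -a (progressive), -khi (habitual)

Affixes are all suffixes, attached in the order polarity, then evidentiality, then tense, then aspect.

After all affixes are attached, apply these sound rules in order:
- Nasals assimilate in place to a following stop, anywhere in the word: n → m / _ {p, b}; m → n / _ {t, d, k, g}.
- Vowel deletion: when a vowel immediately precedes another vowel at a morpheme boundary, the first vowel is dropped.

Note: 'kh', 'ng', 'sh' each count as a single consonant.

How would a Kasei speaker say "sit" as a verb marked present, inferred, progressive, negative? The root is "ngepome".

ngepomapupga

Attach polarity negative -ap → ngepomeap.
Attach evidentiality inferred -up → ngepomeapup.
Attach tense present -g → ngepomeapupg.
Attach aspect progressive -a → ngepomeapupga.
Nasal assimilation: no change.
Apply vowel deletion: ngepomeapupga → ngepomapupga.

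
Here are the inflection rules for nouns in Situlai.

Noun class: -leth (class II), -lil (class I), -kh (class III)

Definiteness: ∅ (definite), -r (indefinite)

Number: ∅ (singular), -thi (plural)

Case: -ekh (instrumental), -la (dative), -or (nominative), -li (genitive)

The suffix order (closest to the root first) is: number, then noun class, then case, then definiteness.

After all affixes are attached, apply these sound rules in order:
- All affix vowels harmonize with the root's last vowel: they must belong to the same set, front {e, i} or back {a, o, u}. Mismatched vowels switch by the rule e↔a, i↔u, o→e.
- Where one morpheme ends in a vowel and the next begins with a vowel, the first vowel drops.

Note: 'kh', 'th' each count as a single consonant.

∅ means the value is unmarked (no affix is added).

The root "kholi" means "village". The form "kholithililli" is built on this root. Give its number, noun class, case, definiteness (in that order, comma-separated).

plural, class I, genitive, definite

Segment: kholi-thi-lil-li.
number: -thi → plural.
noun class: -lil → class I.
case: -li → genitive.
definiteness: ∅ → definite.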